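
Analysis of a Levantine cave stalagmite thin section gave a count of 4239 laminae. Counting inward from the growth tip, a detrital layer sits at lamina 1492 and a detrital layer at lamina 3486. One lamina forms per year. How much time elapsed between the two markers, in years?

1994 years

The two markers are separated by 3486 − 1492 = 1994 laminae.
That is 1994 years at one lamina per year.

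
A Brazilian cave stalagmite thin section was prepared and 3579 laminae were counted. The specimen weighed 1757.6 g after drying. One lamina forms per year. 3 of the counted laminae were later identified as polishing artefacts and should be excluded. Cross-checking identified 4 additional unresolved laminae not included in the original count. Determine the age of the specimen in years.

3580 years

Adjusted count: 3579 − 3 + 4 = 3580 laminae.
With a one-to-one lamina periodicity this is 3580 years.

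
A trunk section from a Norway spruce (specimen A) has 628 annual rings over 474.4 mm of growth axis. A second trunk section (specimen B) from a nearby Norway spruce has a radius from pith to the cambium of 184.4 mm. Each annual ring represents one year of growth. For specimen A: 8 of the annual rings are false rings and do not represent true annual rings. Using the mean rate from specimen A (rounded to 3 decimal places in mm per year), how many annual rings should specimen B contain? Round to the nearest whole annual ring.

241 annual rings

Specimen A: after corrections the count is 628 − 8 = 620 annual rings.
A: 474.4 mm over 620 years gives 474.4 / 620 ≈ 0.765 mm/yr.
B spans 184.4 / 0.765 = 241.05 years ≈ 241 annual rings.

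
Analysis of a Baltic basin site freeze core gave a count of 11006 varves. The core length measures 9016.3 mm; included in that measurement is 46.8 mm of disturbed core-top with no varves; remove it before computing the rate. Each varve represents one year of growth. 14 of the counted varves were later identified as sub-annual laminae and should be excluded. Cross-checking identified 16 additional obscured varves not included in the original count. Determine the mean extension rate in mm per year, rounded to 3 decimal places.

After corrections the count is 11006 − 14 + 16 = 11008 varves.
The growth record spans 9016.3 − 46.8 = 8969.5 mm.
Extension rate ≈ 8969.5 / 11008 = 0.815 mm per year.

0.815 mm per year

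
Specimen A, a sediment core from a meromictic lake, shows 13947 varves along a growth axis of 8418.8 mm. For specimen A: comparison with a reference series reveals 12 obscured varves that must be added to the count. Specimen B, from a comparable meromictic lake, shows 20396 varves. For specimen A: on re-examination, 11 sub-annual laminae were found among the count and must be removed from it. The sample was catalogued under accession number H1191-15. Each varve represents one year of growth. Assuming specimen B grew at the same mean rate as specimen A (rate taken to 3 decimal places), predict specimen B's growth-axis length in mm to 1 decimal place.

Specimen A: adjusted count: 13947 − 11 + 12 = 13948 varves.
A: Extension rate ≈ 8418.8 / 13948 = 0.604 mm/yr.
Length of B = 0.604 × 20396 = 12319.2 mm.

12319.2 mm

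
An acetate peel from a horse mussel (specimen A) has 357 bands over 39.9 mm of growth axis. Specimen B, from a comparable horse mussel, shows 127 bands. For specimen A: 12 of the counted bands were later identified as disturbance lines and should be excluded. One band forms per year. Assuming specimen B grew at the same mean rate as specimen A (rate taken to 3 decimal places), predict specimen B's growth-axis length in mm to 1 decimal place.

Specimen A: after corrections the count is 357 − 12 = 345 bands.
A: Extension rate ≈ 39.9 / 345 = 0.116 mm/yr.
Length of B = 0.116 × 127 = 14.7 mm.

14.7 mm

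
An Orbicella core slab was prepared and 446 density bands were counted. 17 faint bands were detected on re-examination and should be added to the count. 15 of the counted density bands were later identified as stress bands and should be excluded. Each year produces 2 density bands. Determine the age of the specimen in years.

224 years

True density band count = 446 − 15 + 17 = 448.
Dividing by 2 density bands per year: 448 / 2 = 224 years.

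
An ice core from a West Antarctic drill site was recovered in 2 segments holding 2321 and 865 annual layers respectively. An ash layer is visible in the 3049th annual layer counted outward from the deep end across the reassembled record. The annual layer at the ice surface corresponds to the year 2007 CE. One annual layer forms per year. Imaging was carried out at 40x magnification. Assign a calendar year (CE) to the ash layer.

Total annual layers = 2321 + 865 = 3186.
The ash layer sits at annual layer 3049 from the deep end, so 3186 − 3049 = 137 annual layers formed after it.
The annual layer at the ice surface is 2007 CE, so the ash layer dates to 2007 − 137 = 1870 CE.

1870 CE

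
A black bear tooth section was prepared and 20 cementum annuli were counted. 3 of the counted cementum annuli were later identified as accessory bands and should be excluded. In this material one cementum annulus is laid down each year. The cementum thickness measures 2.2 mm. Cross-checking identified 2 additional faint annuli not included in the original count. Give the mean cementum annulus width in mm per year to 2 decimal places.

Correcting the raw count gives 20 − 3 + 2 = 19 true cementum annuli.
2.2 mm over 19 years gives 2.2 / 19 ≈ 0.12 mm per year.

0.12 mm per year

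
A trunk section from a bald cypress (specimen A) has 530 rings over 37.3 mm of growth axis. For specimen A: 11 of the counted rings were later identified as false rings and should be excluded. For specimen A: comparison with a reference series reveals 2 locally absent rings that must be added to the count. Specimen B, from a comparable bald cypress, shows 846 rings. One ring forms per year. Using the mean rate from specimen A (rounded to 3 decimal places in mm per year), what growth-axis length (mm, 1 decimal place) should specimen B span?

Specimen A: true ring count = 530 − 11 + 2 = 521.
A: Extension rate ≈ 37.3 / 521 = 0.072 mm/year.
For B, 0.072 mm/year × 846 years = 60.9 mm.

60.9 mm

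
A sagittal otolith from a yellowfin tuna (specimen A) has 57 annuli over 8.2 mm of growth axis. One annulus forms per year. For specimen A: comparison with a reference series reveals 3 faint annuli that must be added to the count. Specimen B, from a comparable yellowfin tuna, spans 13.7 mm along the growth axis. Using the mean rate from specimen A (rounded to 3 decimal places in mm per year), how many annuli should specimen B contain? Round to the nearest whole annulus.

Specimen A: adjusted count: 57 + 3 = 60 annuli.
A: Extension rate ≈ 8.2 / 60 = 0.137 mm/yr.
For B, 13.7 / 0.137 = 100.00 years ≈ 100 annuli.

100 annuli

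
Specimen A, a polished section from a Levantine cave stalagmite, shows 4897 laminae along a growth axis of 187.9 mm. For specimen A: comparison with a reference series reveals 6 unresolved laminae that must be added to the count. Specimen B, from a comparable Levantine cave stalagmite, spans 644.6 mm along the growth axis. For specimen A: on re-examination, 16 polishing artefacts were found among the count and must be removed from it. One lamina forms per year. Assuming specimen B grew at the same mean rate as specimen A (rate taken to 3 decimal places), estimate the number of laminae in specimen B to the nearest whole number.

16963 laminae

Specimen A: adjusted count: 4897 − 16 + 6 = 4887 laminae.
A: 187.9 mm over 4887 years gives 187.9 / 4887 ≈ 0.038 mm/year.
B spans 644.6 / 0.038 = 16963.16 years ≈ 16963 laminae.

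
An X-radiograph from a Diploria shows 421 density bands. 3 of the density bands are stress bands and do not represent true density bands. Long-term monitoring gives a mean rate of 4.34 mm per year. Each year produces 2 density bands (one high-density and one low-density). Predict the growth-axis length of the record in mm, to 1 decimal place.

True density band count = 421 − 3 = 418.
418 density bands at 2 per year is 418 / 2 = 209 years.
Predicted length = 4.34 mm/year × 209 years = 907.1 mm.

907.1 mm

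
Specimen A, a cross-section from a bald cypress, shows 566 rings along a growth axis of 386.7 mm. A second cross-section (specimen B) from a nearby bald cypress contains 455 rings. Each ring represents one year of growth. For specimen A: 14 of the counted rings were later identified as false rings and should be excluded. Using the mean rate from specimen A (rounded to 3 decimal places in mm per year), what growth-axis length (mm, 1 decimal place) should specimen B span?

Specimen A: after corrections the count is 566 − 14 = 552 rings.
A: 386.7 mm over 552 years gives 386.7 / 552 ≈ 0.701 mm/yr.
Length of B = 0.701 × 455 = 319.0 mm.

319.0 mm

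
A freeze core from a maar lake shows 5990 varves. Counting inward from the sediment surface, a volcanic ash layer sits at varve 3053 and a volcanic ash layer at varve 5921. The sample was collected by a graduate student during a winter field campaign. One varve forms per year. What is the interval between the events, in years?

2868 yr

5921 − 3053 = 2868 varves lie between the two events.
That is 2868 years at one varve per year.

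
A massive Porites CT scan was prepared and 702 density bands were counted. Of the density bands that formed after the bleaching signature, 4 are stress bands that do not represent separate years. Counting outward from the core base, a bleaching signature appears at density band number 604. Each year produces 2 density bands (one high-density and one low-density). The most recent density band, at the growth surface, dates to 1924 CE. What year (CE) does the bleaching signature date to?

1877 CE

702 − 604 = 98 density bands lie beyond the bleaching signature toward the growth surface.
Removing the 4 false density bands leaves 98 − 4 = 94 true density bands beyond the bleaching signature.
With 2 density bands per year, 94 / 2 = 47 years.
The density band at the growth surface is 1924 CE, so the bleaching signature dates to 1924 − 47 = 1877 CE.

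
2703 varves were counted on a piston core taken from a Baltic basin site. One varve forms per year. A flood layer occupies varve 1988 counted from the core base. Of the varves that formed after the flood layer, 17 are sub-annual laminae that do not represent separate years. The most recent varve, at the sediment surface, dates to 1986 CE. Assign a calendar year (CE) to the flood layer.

1288 CE

The flood layer sits at varve 1988 from the core base, so 2703 − 1988 = 715 varves formed after it.
715 − 17 false = 698 true varves after the flood layer.
The varve at the sediment surface is 1986 CE, so the flood layer dates to 1986 − 698 = 1288 CE.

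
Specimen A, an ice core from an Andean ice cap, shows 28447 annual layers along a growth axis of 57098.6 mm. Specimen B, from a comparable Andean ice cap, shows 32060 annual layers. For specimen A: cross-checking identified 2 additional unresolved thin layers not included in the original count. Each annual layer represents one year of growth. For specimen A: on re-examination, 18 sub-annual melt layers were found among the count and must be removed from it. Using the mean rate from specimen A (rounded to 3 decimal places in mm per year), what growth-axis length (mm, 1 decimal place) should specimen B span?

Specimen A: true annual layer count = 28447 − 18 + 2 = 28431.
A: Extension rate ≈ 57098.6 / 28431 = 2.008 mm per year.
Length of B = 2.008 × 32060 = 64376.5 mm.

64376.5 mm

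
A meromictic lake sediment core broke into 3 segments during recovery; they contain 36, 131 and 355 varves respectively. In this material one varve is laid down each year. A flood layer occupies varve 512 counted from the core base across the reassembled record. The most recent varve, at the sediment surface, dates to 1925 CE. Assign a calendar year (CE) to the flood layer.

Total varves = 36 + 131 + 355 = 522.
Between varve 512 and the sediment surface there are 522 − 512 = 10 varves.
1925 − 10 = 1915 CE.

1915 CE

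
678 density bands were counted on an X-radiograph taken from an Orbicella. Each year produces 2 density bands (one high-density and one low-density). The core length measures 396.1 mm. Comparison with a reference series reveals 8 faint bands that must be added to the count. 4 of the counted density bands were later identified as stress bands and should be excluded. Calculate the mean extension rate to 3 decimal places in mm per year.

After corrections the count is 678 − 4 + 8 = 682 density bands.
Dividing by 2 density bands per year: 682 / 2 = 341 years.
Mean rate = 396.1 mm / 341 years ≈ 1.162 mm per year.

1.162 mm per year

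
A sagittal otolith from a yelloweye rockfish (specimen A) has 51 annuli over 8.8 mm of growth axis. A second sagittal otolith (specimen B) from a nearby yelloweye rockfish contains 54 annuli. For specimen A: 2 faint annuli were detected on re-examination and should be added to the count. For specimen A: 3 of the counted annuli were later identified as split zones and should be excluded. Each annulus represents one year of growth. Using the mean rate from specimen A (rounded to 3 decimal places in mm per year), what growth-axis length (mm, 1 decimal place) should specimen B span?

Specimen A: adjusted count: 51 − 3 + 2 = 50 annuli.
A: Extension rate ≈ 8.8 / 50 = 0.176 mm/yr.
B's length ≈ 0.176 × 54 = 9.5 mm.

9.5 mm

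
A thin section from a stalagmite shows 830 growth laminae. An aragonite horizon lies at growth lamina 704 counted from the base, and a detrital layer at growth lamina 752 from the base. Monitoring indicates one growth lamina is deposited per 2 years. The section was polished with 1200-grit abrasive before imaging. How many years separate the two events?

96 yr

752 − 704 = 48 growth laminae lie between the two events.
At 2 years per growth lamina, 48 × 2 = 96 years.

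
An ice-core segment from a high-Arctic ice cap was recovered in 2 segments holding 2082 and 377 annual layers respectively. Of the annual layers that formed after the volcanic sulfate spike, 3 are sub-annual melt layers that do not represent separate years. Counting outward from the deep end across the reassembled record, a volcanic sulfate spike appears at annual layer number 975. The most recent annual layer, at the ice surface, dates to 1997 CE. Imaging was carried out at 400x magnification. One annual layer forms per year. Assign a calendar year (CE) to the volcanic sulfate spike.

Total annual layers = 2082 + 377 = 2459.
The volcanic sulfate spike sits at annual layer 975 from the deep end, so 2459 − 975 = 1484 annual layers formed after it.
1484 − 3 false = 1481 true annual layers after the volcanic sulfate spike.
The annual layer at the ice surface is 1997 CE, so the volcanic sulfate spike dates to 1997 − 1481 = 516 CE.

516 CE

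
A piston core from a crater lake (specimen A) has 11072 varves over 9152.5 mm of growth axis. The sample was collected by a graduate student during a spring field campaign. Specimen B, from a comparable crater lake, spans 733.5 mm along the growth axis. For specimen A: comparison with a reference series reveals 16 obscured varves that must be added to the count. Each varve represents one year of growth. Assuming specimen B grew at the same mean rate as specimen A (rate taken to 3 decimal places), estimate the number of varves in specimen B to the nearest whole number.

889 varves

Specimen A: correcting the raw count gives 11072 + 16 = 11088 true varves.
A: 9152.5 mm over 11088 years gives 9152.5 / 11088 ≈ 0.825 mm per year.
Specimen B: 733.5 mm / 0.825 mm per year = 889.09 years ≈ 889 varves.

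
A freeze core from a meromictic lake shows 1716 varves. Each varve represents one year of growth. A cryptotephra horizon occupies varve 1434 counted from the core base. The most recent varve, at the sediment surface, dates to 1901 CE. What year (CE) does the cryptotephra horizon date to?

1619 CE

The cryptotephra horizon sits at varve 1434 from the core base, so 1716 − 1434 = 282 varves formed after it.
Counting back 282 years from 1901 CE places the cryptotephra horizon in 1901 − 282 = 1619 CE.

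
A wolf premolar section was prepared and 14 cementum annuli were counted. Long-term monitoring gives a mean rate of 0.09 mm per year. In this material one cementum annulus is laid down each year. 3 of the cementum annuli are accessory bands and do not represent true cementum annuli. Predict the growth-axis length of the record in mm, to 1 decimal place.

1.0 mm

True cementum annulus count = 14 − 3 = 11.
Predicted length = 0.09 mm/year × 11 years = 1.0 mm.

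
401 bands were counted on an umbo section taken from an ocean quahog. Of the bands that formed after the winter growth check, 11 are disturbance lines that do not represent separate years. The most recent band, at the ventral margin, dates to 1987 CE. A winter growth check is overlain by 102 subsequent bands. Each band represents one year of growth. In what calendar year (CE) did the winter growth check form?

102 bands formed after the winter growth check.
Excluding 11 false bands: 102 − 11 = 91.
The band at the ventral margin is 1987 CE, so the winter growth check dates to 1987 − 91 = 1896 CE.

1896 CE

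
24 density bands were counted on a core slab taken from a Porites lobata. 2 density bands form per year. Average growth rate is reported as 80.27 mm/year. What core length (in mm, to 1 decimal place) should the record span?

Dividing by 2 density bands per year: 24 / 2 = 12 years.
Predicted length = 80.27 mm/year × 12 years = 963.2 mm.

963.2 mm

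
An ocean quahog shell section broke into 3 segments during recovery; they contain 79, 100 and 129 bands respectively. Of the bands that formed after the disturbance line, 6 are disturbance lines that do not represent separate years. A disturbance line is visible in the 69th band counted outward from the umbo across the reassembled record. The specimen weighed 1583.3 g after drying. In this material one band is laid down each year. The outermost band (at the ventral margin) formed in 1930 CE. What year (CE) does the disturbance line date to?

Total bands = 79 + 100 + 129 = 308.
308 − 69 = 239 bands lie beyond the disturbance line toward the ventral margin.
Excluding 6 false bands: 239 − 6 = 233.
1930 − 233 = 1697 CE.

1697 CE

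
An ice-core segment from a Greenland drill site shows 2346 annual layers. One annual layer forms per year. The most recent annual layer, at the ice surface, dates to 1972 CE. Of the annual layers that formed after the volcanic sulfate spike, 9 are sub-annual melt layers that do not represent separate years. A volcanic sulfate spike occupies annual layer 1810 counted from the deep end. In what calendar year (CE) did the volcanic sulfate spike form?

1445 CE

The volcanic sulfate spike sits at annual layer 1810 from the deep end, so 2346 − 1810 = 536 annual layers formed after it.
Excluding 9 false annual layers: 536 − 9 = 527.
1972 − 527 = 1445 CE.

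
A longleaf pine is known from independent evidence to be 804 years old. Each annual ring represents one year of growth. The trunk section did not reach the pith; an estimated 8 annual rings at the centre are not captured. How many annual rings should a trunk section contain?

796 annual rings

Expected annual rings over 804 years: 804.
804 − 8 missed = 796 annual rings expected in the prepared section.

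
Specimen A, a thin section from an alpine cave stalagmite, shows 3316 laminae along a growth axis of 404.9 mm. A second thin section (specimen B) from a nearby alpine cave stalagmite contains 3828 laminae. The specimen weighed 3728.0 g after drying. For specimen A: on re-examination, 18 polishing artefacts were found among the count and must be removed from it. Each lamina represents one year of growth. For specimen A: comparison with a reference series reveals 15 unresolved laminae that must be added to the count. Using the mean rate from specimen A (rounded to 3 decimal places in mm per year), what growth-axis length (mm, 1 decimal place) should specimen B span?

467.0 mm

Specimen A: adjusted count: 3316 − 18 + 15 = 3313 laminae.
A: Mean rate = 404.9 mm / 3313 years ≈ 0.122 mm/yr.
For B, 0.122 mm/year × 3828 years = 467.0 mm.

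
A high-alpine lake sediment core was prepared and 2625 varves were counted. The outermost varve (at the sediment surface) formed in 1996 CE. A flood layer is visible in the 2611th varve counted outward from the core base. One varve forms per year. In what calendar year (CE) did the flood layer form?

The flood layer sits at varve 2611 from the core base, so 2625 − 2611 = 14 varves formed after it.
Counting back 14 years from 1996 CE places the flood layer in 1996 − 14 = 1982 CE.

1982 CE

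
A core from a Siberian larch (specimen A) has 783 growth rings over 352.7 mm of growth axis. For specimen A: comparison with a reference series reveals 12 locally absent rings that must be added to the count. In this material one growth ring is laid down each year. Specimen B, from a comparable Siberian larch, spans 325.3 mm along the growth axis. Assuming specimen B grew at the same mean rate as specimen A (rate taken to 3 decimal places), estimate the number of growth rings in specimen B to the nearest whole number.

Specimen A: after corrections the count is 783 + 12 = 795 growth rings.
A: Extension rate ≈ 352.7 / 795 = 0.444 mm per year.
B spans 325.3 / 0.444 = 732.66 years ≈ 733 growth rings.

733 growth rings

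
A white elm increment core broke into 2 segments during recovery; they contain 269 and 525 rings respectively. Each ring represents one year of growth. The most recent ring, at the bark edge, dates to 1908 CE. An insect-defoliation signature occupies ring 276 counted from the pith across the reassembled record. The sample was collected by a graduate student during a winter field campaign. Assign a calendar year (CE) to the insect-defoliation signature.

Total rings = 269 + 525 = 794.
Between ring 276 and the bark edge there are 794 − 276 = 518 rings.
Counting back 518 years from 1908 CE places the insect-defoliation signature in 1908 − 518 = 1390 CE.

1390 CE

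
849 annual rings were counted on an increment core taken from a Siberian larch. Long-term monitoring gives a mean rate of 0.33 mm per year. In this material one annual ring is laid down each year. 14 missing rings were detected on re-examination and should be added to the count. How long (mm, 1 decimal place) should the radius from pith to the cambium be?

284.8 mm

True annual ring count = 849 + 14 = 863.
Length ≈ 0.33 × 863 = 284.8 mm.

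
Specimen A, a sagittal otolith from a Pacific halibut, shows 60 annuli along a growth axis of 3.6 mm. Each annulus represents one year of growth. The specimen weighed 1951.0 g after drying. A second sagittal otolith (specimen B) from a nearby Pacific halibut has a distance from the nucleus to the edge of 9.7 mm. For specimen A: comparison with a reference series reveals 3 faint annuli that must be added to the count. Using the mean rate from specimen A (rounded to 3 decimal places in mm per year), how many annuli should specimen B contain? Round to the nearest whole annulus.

170 annuli

Specimen A: correcting the raw count gives 60 + 3 = 63 true annuli.
A: Extension rate ≈ 3.6 / 63 = 0.057 mm/year.
B spans 9.7 / 0.057 = 170.18 years ≈ 170 annuli.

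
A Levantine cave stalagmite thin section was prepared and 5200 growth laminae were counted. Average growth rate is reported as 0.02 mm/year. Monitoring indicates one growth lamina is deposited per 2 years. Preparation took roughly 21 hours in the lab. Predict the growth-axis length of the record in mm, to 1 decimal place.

208.0 mm

Multiplying by 2 years per growth lamina: 5200 × 2 = 10400 years.
Length ≈ 0.02 × 10400 = 208.0 mm.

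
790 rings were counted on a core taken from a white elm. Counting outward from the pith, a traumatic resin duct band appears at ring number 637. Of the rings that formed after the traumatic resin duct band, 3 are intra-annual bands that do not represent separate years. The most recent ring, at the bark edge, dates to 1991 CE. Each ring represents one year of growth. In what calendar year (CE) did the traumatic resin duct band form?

The traumatic resin duct band sits at ring 637 from the pith, so 790 − 637 = 153 rings formed after it.
Removing the 3 false rings leaves 153 − 3 = 150 true rings beyond the traumatic resin duct band.
1991 − 150 = 1841 CE.

1841 CE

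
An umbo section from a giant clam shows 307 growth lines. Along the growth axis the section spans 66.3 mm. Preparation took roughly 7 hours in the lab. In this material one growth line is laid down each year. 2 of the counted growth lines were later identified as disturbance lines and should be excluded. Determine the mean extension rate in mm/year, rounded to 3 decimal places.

Correcting the raw count gives 307 − 2 = 305 true growth lines.
Extension rate ≈ 66.3 / 305 = 0.217 mm/year.

0.217 mm/year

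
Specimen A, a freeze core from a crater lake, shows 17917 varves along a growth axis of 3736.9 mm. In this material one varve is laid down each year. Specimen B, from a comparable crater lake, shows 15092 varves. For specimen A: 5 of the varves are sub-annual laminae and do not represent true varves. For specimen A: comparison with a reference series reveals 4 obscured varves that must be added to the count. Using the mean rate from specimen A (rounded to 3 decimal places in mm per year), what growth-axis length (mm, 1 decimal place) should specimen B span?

Specimen A: correcting the raw count gives 17917 − 5 + 4 = 17916 true varves.
A: Extension rate ≈ 3736.9 / 17916 = 0.209 mm/yr.
B's length ≈ 0.209 × 15092 = 3154.2 mm.

3154.2 mm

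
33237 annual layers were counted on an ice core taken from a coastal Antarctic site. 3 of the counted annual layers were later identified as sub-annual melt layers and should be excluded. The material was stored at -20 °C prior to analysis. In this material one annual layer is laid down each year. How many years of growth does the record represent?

33234 years

Adjusted count: 33237 − 3 = 33234 annual layers.
With a one-to-one annual layer periodicity this is 33234 years.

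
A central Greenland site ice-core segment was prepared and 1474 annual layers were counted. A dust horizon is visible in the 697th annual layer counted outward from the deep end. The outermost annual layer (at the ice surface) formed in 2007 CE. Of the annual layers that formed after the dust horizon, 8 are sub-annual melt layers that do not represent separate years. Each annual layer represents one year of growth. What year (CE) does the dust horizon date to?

1238 CE

Between annual layer 697 and the ice surface there are 1474 − 697 = 777 annual layers.
777 − 8 false = 769 true annual layers after the dust horizon.
2007 − 769 = 1238 CE.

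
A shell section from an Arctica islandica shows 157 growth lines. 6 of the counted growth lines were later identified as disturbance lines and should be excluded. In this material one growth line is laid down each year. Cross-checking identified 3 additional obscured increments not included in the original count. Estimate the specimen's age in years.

154 yr

Correcting the raw count gives 157 − 6 + 3 = 154 true growth lines.
One growth line per year makes the duration 154 years.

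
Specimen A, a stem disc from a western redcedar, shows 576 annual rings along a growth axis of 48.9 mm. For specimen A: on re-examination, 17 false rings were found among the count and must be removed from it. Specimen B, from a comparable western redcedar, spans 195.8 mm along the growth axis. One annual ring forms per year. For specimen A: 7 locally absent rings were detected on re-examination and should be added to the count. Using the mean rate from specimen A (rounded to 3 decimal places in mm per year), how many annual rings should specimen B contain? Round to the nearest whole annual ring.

Specimen A: adjusted count: 576 − 17 + 7 = 566 annual rings.
A: Mean rate = 48.9 mm / 566 years ≈ 0.086 mm/yr.
B spans 195.8 / 0.086 = 2276.74 years ≈ 2277 annual rings.

2277 annual rings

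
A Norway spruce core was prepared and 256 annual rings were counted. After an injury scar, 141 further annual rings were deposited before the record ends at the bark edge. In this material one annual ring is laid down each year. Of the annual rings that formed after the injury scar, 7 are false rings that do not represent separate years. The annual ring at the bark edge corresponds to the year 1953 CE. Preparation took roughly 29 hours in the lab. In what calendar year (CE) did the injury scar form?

141 annual rings formed after the injury scar.
Excluding 7 false annual rings: 141 − 7 = 134.
The annual ring at the bark edge is 1953 CE, so the injury scar dates to 1953 − 134 = 1819 CE.

1819 CE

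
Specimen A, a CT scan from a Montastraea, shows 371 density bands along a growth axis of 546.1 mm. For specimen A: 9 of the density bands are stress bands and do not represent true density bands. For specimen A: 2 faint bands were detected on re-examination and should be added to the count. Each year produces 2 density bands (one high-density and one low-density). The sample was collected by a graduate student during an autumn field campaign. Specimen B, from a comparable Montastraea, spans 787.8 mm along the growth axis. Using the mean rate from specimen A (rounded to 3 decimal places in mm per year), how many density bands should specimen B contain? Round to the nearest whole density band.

525 density bands

Specimen A: after corrections the count is 371 − 9 + 2 = 364 density bands.
Specimen A: with 2 density bands per year, 364 / 2 = 182 years.
A: 546.1 mm over 182 years gives 546.1 / 182 ≈ 3.001 mm per year.
B spans 787.8 / 3.001 = 262.51 years; at 2 density bands per year that is 262.51 × 2 ≈ 525 density bands.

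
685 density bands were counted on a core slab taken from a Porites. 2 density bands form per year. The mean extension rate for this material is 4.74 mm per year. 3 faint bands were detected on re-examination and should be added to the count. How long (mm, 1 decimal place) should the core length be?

Correcting the raw count gives 685 + 3 = 688 true density bands.
Dividing by 2 density bands per year: 688 / 2 = 344 years.
Predicted length = 4.74 mm/year × 344 years = 1630.6 mm.

1630.6 mm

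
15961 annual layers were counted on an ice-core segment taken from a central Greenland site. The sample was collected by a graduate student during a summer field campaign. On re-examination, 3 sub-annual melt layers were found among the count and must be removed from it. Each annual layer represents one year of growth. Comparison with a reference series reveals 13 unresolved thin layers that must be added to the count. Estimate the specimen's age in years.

15971 years

Adjusted count: 15961 − 3 + 13 = 15971 annual layers.
With a one-to-one annual layer periodicity this is 15971 years.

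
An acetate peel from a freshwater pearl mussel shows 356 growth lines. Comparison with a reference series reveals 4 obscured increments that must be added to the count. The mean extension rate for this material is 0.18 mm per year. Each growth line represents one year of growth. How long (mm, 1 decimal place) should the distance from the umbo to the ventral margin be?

True growth line count = 356 + 4 = 360.
360 years at 0.18 mm/year gives 0.18 × 360 = 64.8 mm.

64.8 mm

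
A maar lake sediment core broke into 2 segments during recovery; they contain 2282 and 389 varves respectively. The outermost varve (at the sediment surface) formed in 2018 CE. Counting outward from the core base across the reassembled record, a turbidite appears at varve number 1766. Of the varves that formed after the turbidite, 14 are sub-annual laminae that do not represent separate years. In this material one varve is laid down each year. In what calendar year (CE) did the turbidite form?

Total varves = 2282 + 389 = 2671.
Between varve 1766 and the sediment surface there are 2671 − 1766 = 905 varves.
Removing the 14 false varves leaves 905 − 14 = 891 true varves beyond the turbidite.
Counting back 891 years from 2018 CE places the turbidite in 2018 − 891 = 1127 CE.

1127 CE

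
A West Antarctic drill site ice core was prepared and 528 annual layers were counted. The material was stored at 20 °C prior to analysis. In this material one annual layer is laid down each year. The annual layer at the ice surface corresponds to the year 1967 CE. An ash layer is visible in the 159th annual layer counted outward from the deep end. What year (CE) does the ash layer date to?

1598 CE

528 − 159 = 369 annual layers lie beyond the ash layer toward the ice surface.
The annual layer at the ice surface is 1967 CE, so the ash layer dates to 1967 − 369 = 1598 CE.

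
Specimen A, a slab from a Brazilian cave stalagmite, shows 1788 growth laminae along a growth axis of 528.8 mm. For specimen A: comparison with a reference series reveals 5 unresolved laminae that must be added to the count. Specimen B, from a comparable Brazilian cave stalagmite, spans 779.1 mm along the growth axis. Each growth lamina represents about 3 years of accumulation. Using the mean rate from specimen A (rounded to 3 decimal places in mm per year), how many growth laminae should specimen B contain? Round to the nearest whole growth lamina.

2650 growth laminae

Specimen A: after corrections the count is 1788 + 5 = 1793 growth laminae.
Specimen A: 1793 growth laminae at 3 years each span 1793 × 3 = 5379 years.
A: Extension rate ≈ 528.8 / 5379 = 0.098 mm/yr.
Specimen B: 779.1 mm / 0.098 mm per year = 7950.00 years; at 3 years per growth lamina that is 7950.00 / 3 ≈ 2650 growth laminae.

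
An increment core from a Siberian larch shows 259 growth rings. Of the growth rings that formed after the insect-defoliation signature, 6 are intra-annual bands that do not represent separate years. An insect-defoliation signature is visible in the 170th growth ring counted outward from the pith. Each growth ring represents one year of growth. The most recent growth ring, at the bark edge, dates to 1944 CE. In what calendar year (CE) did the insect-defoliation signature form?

1861 CE

The insect-defoliation signature sits at growth ring 170 from the pith, so 259 − 170 = 89 growth rings formed after it.
Excluding 6 false growth rings: 89 − 6 = 83.
The growth ring at the bark edge is 1944 CE, so the insect-defoliation signature dates to 1944 − 83 = 1861 CE.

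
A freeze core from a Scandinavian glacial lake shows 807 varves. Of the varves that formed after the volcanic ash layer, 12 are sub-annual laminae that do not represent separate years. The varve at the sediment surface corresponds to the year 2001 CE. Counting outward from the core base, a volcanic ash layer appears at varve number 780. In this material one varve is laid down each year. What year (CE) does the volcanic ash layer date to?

Between varve 780 and the sediment surface there are 807 − 780 = 27 varves.
Excluding 12 false varves: 27 − 12 = 15.
The varve at the sediment surface is 2001 CE, so the volcanic ash layer dates to 2001 − 15 = 1986 CE.

1986 CE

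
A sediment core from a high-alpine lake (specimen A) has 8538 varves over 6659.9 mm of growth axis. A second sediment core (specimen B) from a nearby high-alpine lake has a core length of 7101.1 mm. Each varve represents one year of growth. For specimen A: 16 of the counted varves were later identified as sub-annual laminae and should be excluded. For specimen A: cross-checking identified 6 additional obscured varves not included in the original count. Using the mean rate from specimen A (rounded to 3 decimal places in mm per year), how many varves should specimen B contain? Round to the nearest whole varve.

9092 varves

Specimen A: correcting the raw count gives 8538 − 16 + 6 = 8528 true varves.
A: Mean rate = 6659.9 mm / 8528 years ≈ 0.781 mm per year.
For B, 7101.1 / 0.781 = 9092.32 years ≈ 9092 varves.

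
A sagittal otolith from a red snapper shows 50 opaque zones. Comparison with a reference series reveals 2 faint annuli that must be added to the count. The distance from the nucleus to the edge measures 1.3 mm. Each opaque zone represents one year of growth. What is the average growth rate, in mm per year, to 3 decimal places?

0.025 mm per year

After corrections the count is 50 + 2 = 52 opaque zones.
Mean rate = 1.3 mm / 52 years ≈ 0.025 mm per year.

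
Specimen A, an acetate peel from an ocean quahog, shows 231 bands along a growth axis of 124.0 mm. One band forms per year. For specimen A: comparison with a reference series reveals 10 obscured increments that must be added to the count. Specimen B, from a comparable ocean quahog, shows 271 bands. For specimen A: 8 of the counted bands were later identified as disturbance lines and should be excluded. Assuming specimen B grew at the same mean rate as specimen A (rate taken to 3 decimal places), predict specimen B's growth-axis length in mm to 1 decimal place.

144.2 mm

Specimen A: after corrections the count is 231 − 8 + 10 = 233 bands.
A: 124.0 mm over 233 years gives 124.0 / 233 ≈ 0.532 mm/year.
For B, 0.532 mm/year × 271 years = 144.2 mm.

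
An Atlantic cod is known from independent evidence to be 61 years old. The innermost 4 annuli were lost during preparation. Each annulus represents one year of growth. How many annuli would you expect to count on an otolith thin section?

57 annuli

Expected annuli over 61 years: 61.
Subtracting the 4 annuli not captured gives 61 − 4 = 57 annuli in the record.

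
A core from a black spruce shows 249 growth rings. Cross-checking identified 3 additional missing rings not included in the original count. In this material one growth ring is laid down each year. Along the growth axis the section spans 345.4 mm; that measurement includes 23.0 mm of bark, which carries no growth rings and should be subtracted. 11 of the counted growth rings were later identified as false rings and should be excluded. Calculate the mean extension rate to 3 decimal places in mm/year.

1.338 mm/year

True growth ring count = 249 − 11 + 3 = 241.
Removing the 23.0 mm offcut leaves 345.4 − 23.0 = 322.4 mm.
322.4 mm over 241 years gives 322.4 / 241 ≈ 1.338 mm/year.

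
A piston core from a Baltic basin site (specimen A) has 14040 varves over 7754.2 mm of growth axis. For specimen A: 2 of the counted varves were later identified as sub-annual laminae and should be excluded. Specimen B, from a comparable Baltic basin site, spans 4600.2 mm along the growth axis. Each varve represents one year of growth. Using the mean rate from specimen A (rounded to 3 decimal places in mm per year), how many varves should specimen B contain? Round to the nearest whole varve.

Specimen A: true varve count = 14040 − 2 = 14038.
A: Extension rate ≈ 7754.2 / 14038 = 0.552 mm per year.
For B, 4600.2 / 0.552 = 8333.70 years ≈ 8334 varves.

8334 varves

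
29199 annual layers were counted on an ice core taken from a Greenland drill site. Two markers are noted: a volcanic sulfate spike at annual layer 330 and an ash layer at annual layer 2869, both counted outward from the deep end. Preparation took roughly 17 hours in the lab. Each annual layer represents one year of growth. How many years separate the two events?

The two markers are separated by 2869 − 330 = 2539 annual layers.
One annual layer per year makes the interval 2539 years.

2539 yr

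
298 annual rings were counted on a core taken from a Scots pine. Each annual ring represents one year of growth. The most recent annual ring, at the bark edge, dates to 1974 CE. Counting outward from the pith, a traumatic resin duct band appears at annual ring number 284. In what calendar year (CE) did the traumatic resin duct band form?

Between annual ring 284 and the bark edge there are 298 − 284 = 14 annual rings.
Counting back 14 years from 1974 CE places the traumatic resin duct band in 1974 − 14 = 1960 CE.

1960 CE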